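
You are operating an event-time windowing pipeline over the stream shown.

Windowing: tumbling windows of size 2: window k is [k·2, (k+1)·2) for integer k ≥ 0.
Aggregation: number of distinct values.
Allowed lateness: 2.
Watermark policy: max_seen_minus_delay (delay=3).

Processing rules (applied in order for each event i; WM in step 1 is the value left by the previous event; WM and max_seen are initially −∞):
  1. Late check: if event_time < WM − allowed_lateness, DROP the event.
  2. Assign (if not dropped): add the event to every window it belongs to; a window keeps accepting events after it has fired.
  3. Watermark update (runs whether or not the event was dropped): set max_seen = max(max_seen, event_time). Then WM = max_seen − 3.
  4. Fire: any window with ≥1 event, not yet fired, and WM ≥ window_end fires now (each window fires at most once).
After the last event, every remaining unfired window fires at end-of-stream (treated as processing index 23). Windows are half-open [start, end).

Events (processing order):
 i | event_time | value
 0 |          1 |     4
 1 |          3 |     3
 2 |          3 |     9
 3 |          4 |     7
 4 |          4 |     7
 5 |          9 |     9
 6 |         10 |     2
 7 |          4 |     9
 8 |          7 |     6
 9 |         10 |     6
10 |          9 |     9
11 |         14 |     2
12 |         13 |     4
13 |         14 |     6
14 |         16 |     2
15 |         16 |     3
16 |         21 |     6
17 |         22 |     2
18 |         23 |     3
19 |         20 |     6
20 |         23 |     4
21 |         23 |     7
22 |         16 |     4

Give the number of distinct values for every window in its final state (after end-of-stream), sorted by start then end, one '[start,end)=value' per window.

i=0 t=1 v=4: → [0,2); WM=-2
i=1 t=3 v=3: → [2,4); WM=0
i=2 t=3 v=9: → [2,4); WM=0
i=3 t=4 v=7: → [4,6); WM=1
i=4 t=4 v=7: → [4,6); WM=1
i=5 t=9 v=9: → [8,10); WM=6; [0,2) fires=1 [2,4) fires=2 [4,6) fires=1
i=6 t=10 v=2: → [10,12); WM=7
i=7 t=4 v=9: DROP (t<7-2); WM=7
i=8 t=7 v=6: → [6,8); WM=7
i=9 t=10 v=6: → [10,12); WM=7
i=10 t=9 v=9: → [8,10); WM=7
i=11 t=14 v=2: → [14,16); WM=11; [6,8) fires=1 [8,10) fires=1
i=12 t=13 v=4: → [12,14); WM=11
i=13 t=14 v=6: → [14,16); WM=11
i=14 t=16 v=2: → [16,18); WM=13; [10,12) fires=2
i=15 t=16 v=3: → [16,18); WM=13
i=16 t=21 v=6: → [20,22); WM=18; [12,14) fires=1 [14,16) fires=2 [16,18) fires=2
i=17 t=22 v=2: → [22,24); WM=19
i=18 t=23 v=3: → [22,24); WM=20
i=19 t=20 v=6: → [20,22); WM=20
i=20 t=23 v=4: → [22,24); WM=20
i=21 t=23 v=7: → [22,24); WM=20
i=22 t=16 v=4: DROP (t<20-2); WM=20

[0,2)=1 [2,4)=2 [4,6)=1 [6,8)=1 [8,10)=1 [10,12)=2 [12,14)=1 [14,16)=2 [16,18)=2 [20,22)=1 [22,24)=4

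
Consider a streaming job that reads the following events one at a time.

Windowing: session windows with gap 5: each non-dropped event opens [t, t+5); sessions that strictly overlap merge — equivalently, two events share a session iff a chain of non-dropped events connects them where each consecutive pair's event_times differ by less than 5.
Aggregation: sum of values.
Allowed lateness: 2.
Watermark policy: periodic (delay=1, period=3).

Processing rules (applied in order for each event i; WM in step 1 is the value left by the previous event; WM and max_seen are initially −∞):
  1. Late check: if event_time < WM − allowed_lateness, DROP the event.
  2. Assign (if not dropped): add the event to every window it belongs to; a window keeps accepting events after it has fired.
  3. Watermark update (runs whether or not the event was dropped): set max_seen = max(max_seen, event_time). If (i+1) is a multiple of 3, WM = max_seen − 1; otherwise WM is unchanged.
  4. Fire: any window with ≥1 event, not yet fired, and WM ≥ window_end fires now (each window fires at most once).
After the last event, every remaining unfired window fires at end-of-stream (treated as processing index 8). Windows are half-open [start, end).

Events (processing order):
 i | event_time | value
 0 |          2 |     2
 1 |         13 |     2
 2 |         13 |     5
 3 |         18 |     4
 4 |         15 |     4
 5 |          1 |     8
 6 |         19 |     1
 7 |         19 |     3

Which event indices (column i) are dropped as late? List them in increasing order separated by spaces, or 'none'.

i=0 t=2 v=2: → [2,7); WM=−∞
i=1 t=13 v=2: → [13,18); WM=−∞
i=2 t=13 v=5: → [13,18); WM=12
i=3 t=18 v=4: → [18,23); WM=12
i=4 t=15 v=4: → [13,23); WM=12
i=5 t=1 v=8: DROP (t<12-2); WM=17
i=6 t=19 v=1: → [13,24); WM=17
i=7 t=19 v=3: → [13,24); WM=17

5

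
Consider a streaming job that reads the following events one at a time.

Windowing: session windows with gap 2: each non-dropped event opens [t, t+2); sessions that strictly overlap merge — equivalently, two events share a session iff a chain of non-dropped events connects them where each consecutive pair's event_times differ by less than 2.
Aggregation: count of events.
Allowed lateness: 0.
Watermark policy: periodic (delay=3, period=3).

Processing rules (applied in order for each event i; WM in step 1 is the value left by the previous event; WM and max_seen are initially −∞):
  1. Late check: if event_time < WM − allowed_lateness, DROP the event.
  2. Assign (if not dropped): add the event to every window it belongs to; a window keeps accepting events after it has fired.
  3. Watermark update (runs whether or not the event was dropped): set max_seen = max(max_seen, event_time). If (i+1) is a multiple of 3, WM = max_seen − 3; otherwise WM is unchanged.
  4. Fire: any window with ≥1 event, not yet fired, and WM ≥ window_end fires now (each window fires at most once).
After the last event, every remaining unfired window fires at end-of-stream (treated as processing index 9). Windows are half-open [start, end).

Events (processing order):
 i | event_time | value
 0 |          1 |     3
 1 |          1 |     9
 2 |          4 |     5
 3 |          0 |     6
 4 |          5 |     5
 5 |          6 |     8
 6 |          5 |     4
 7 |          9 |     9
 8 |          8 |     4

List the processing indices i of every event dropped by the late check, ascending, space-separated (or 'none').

3

i=0 t=1 v=3: → [1,3); WM=−∞
i=1 t=1 v=9: → [1,3); WM=−∞
i=2 t=4 v=5: → [4,6); WM=1
i=3 t=0 v=6: DROP (t<1-0); WM=1
i=4 t=5 v=5: → [4,7); WM=1
i=5 t=6 v=8: → [4,8); WM=3
i=6 t=5 v=4: → [4,8); WM=3
i=7 t=9 v=9: → [9,11); WM=3
i=8 t=8 v=4: → [8,11); WM=6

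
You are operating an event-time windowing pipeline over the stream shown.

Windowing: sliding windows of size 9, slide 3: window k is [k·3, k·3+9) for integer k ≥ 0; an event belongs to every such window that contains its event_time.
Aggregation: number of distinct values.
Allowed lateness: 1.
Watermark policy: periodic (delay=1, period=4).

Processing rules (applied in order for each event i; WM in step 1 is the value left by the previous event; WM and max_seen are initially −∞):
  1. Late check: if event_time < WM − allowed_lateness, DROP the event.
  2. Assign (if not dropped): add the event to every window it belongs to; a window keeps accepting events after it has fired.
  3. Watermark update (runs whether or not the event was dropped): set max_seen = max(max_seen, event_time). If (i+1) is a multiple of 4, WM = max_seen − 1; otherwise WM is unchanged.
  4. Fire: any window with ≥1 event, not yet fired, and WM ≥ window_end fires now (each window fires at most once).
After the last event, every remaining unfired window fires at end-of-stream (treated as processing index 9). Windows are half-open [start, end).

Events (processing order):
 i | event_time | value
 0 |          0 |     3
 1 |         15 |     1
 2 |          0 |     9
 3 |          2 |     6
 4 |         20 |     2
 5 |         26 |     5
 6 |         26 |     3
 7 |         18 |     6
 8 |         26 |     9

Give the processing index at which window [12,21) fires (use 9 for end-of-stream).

7

i=0 t=0 v=3: → [0,9); WM=−∞
i=1 t=15 v=1: → [15,24),[12,21),[9,18); WM=−∞
i=2 t=0 v=9: → [0,9); WM=−∞
i=3 t=2 v=6: → [0,9); WM=14; [0,9) fires=3
i=4 t=20 v=2: → [18,27),[15,24),[12,21); WM=14
i=5 t=26 v=5: → [24,33),[21,30),[18,27); WM=14
i=6 t=26 v=3: → [24,33),[21,30),[18,27); WM=14
i=7 t=18 v=6: → [18,27),[15,24),[12,21); WM=25; [9,18) fires=1 [12,21) fires=3 [15,24) fires=3
i=8 t=26 v=9: → [24,33),[21,30),[18,27); WM=25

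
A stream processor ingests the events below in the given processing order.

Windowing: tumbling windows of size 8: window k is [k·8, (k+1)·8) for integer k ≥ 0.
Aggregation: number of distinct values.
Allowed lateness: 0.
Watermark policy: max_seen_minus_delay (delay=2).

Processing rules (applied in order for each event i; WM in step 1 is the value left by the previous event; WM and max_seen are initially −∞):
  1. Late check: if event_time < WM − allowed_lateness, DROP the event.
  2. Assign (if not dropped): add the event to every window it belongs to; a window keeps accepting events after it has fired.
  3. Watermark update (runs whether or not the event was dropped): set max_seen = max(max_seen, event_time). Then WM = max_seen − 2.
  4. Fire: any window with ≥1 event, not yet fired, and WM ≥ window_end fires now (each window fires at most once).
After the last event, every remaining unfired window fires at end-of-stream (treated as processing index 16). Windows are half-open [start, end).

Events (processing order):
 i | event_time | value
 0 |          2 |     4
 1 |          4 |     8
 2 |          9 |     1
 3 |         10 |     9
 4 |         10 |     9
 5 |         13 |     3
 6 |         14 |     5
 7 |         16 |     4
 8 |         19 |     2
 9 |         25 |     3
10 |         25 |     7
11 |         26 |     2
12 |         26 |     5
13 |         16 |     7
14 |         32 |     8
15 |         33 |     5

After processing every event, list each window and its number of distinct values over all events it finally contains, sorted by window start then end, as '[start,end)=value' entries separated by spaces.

i=0 t=2 v=4: → [0,8); WM=0
i=1 t=4 v=8: → [0,8); WM=2
i=2 t=9 v=1: → [8,16); WM=7
i=3 t=10 v=9: → [8,16); WM=8; [0,8) fires=2
i=4 t=10 v=9: → [8,16); WM=8
i=5 t=13 v=3: → [8,16); WM=11
i=6 t=14 v=5: → [8,16); WM=12
i=7 t=16 v=4: → [16,24); WM=14
i=8 t=19 v=2: → [16,24); WM=17; [8,16) fires=4
i=9 t=25 v=3: → [24,32); WM=23
i=10 t=25 v=7: → [24,32); WM=23
i=11 t=26 v=2: → [24,32); WM=24; [16,24) fires=2
i=12 t=26 v=5: → [24,32); WM=24
i=13 t=16 v=7: DROP (t<24-0); WM=24
i=14 t=32 v=8: → [32,40); WM=30
i=15 t=33 v=5: → [32,40); WM=31

[0,8)=2 [8,16)=4 [16,24)=2 [24,32)=4 [32,40)=2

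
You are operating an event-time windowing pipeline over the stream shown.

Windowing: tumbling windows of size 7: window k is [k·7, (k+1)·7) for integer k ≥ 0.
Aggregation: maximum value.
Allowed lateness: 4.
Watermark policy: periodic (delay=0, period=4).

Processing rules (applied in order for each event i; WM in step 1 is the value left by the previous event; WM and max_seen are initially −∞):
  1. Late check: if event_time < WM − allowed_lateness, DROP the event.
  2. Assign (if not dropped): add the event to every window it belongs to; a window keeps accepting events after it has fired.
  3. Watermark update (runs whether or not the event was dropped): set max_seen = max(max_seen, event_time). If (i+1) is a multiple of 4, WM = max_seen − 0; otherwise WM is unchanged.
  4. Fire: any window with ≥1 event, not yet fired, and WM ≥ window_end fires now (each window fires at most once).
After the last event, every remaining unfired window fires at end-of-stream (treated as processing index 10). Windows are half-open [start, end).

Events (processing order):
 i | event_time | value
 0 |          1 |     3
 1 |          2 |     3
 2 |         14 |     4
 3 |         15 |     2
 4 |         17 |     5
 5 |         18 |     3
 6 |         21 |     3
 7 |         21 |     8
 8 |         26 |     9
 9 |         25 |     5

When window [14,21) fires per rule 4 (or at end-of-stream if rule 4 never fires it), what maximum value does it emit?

5

i=0 t=1 v=3: → [0,7); WM=−∞
i=1 t=2 v=3: → [0,7); WM=−∞
i=2 t=14 v=4: → [14,21); WM=−∞
i=3 t=15 v=2: → [14,21); WM=15; [0,7) fires=3
i=4 t=17 v=5: → [14,21); WM=15
i=5 t=18 v=3: → [14,21); WM=15
i=6 t=21 v=3: → [21,28); WM=15
i=7 t=21 v=8: → [21,28); WM=21; [14,21) fires=5
i=8 t=26 v=9: → [21,28); WM=21
i=9 t=25 v=5: → [21,28); WM=21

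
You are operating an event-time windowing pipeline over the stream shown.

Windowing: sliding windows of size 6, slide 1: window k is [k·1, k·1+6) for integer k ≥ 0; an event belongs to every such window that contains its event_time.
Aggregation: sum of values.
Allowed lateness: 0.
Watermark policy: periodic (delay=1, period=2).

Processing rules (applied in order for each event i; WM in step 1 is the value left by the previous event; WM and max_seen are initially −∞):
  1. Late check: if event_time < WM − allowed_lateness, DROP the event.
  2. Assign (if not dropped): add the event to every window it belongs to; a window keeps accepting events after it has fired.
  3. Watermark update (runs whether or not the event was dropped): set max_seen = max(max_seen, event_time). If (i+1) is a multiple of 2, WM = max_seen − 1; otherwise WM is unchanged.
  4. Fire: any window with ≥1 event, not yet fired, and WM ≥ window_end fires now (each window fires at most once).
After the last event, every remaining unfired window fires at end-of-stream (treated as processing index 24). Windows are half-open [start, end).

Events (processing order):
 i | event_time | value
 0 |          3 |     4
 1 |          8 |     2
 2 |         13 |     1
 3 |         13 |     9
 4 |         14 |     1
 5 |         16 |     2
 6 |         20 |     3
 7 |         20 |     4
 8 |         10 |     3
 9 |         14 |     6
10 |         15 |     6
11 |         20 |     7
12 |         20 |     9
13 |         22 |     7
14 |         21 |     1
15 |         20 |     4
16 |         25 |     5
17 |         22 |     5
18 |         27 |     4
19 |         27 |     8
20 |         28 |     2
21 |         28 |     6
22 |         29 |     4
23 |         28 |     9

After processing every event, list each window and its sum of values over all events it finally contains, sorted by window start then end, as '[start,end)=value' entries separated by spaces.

[0,6)=4 [1,7)=4 [2,8)=4 [3,9)=6 [4,10)=2 [5,11)=2 [6,12)=2 [7,13)=2 [8,14)=12 [9,15)=11 [10,16)=11 [11,17)=13 [12,18)=13 [13,19)=13 [14,20)=3 [15,21)=25 [16,22)=26 [17,23)=36 [18,24)=36 [19,25)=36 [20,26)=41 [21,27)=18 [22,28)=29 [23,29)=34 [24,30)=38 [25,31)=38 [26,32)=33 [27,33)=33 [28,34)=21 [29,35)=4

i=0 t=3 v=4: → [3,9),[2,8),[1,7),[0,6); WM=−∞
i=1 t=8 v=2: → [8,14),[7,13),[6,12),[5,11),[4,10),[3,9); WM=7; [0,6) fires=4 [1,7) fires=4
i=2 t=13 v=1: → [13,19),[12,18),[11,17),[10,16),[9,15),[8,14); WM=7
i=3 t=13 v=9: → [13,19),[12,18),[11,17),[10,16),[9,15),[8,14); WM=12; [2,8) fires=4 [3,9) fires=6 [4,10) fires=2 [5,11) fires=2 [6,12) fires=2
i=4 t=14 v=1: → [14,20),[13,19),[12,18),[11,17),[10,16),[9,15); WM=12
i=5 t=16 v=2: → [16,22),[15,21),[14,20),[13,19),[12,18),[11,17); WM=15; [7,13) fires=2 [8,14) fires=12 [9,15) fires=11
i=6 t=20 v=3: → [20,26),[19,25),[18,24),[17,23),[16,22),[15,21); WM=15
i=7 t=20 v=4: → [20,26),[19,25),[18,24),[17,23),[16,22),[15,21); WM=19; [10,16) fires=11 [11,17) fires=13 [12,18) fires=13 [13,19) fires=13
i=8 t=10 v=3: DROP (t<19-0); WM=19
i=9 t=14 v=6: DROP (t<19-0); WM=19
i=10 t=15 v=6: DROP (t<19-0); WM=19
i=11 t=20 v=7: → [20,26),[19,25),[18,24),[17,23),[16,22),[15,21); WM=19
i=12 t=20 v=9: → [20,26),[19,25),[18,24),[17,23),[16,22),[15,21); WM=19
i=13 t=22 v=7: → [22,28),[21,27),[20,26),[19,25),[18,24),[17,23); WM=21; [14,20) fires=3 [15,21) fires=25
i=14 t=21 v=1: → [21,27),[20,26),[19,25),[18,24),[17,23),[16,22); WM=21
i=15 t=20 v=4: DROP (t<21-0); WM=21
i=16 t=25 v=5: → [25,31),[24,30),[23,29),[22,28),[21,27),[20,26); WM=21
i=17 t=22 v=5: → [22,28),[21,27),[20,26),[19,25),[18,24),[17,23); WM=24; [16,22) fires=26 [17,23) fires=36 [18,24) fires=36
i=18 t=27 v=4: → [27,33),[26,32),[25,31),[24,30),[23,29),[22,28); WM=24
i=19 t=27 v=8: → [27,33),[26,32),[25,31),[24,30),[23,29),[22,28); WM=26; [19,25) fires=36 [20,26) fires=41
i=20 t=28 v=2: → [28,34),[27,33),[26,32),[25,31),[24,30),[23,29); WM=26
i=21 t=28 v=6: → [28,34),[27,33),[26,32),[25,31),[24,30),[23,29); WM=27; [21,27) fires=18
i=22 t=29 v=4: → [29,35),[28,34),[27,33),[26,32),[25,31),[24,30); WM=27
i=23 t=28 v=9: → [28,34),[27,33),[26,32),[25,31),[24,30),[23,29); WM=28; [22,28) fires=29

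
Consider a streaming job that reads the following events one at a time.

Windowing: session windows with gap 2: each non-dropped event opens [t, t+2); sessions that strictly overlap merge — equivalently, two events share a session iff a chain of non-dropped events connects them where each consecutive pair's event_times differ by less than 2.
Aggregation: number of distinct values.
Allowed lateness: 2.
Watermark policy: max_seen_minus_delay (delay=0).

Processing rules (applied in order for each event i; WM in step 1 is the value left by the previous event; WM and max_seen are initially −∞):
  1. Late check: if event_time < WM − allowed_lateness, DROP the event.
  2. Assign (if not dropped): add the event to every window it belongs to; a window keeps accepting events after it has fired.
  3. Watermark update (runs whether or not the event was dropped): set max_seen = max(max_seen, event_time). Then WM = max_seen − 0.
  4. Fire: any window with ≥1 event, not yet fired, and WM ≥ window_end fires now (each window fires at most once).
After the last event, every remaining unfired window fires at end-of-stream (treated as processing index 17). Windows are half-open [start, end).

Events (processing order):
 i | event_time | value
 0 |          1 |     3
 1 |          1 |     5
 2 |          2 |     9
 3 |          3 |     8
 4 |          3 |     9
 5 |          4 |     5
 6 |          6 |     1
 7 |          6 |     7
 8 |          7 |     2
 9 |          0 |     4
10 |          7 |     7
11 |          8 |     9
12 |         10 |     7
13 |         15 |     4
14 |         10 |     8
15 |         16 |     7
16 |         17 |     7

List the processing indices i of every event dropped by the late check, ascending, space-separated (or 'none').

9 14

i=0 t=1 v=3: → [1,3); WM=1
i=1 t=1 v=5: → [1,3); WM=1
i=2 t=2 v=9: → [1,4); WM=2
i=3 t=3 v=8: → [1,5); WM=3
i=4 t=3 v=9: → [1,5); WM=3
i=5 t=4 v=5: → [1,6); WM=4
i=6 t=6 v=1: → [6,8); WM=6
i=7 t=6 v=7: → [6,8); WM=6
i=8 t=7 v=2: → [6,9); WM=7
i=9 t=0 v=4: DROP (t<7-2); WM=7
i=10 t=7 v=7: → [6,9); WM=7
i=11 t=8 v=9: → [6,10); WM=8
i=12 t=10 v=7: → [10,12); WM=10
i=13 t=15 v=4: → [15,17); WM=15
i=14 t=10 v=8: DROP (t<15-2); WM=15
i=15 t=16 v=7: → [15,18); WM=16
i=16 t=17 v=7: → [15,19); WM=17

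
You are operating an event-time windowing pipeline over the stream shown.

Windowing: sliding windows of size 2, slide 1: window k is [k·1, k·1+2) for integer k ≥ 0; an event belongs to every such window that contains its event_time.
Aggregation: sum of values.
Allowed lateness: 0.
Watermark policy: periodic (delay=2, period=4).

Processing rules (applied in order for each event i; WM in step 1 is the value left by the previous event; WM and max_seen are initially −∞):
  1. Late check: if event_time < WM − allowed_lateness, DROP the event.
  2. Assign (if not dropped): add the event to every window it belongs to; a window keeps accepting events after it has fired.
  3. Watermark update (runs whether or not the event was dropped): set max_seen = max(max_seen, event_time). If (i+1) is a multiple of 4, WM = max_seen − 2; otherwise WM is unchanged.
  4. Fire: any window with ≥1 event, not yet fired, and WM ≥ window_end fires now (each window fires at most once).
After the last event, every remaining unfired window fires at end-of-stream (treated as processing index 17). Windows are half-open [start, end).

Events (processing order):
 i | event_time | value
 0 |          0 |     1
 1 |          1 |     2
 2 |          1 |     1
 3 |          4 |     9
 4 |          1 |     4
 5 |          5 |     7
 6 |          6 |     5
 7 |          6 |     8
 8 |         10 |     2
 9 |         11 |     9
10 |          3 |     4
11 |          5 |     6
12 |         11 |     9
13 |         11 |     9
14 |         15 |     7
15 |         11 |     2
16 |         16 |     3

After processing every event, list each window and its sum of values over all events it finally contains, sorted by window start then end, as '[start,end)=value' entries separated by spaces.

i=0 t=0 v=1: → [0,2); WM=−∞
i=1 t=1 v=2: → [1,3),[0,2); WM=−∞
i=2 t=1 v=1: → [1,3),[0,2); WM=−∞
i=3 t=4 v=9: → [4,6),[3,5); WM=2; [0,2) fires=4
i=4 t=1 v=4: DROP (t<2-0); WM=2
i=5 t=5 v=7: → [5,7),[4,6); WM=2
i=6 t=6 v=5: → [6,8),[5,7); WM=2
i=7 t=6 v=8: → [6,8),[5,7); WM=4; [1,3) fires=3
i=8 t=10 v=2: → [10,12),[9,11); WM=4
i=9 t=11 v=9: → [11,13),[10,12); WM=4
i=10 t=3 v=4: DROP (t<4-0); WM=4
i=11 t=5 v=6: → [5,7),[4,6); WM=9; [3,5) fires=9 [4,6) fires=22 [5,7) fires=26 [6,8) fires=13
i=12 t=11 v=9: → [11,13),[10,12); WM=9
i=13 t=11 v=9: → [11,13),[10,12); WM=9
i=14 t=15 v=7: → [15,17),[14,16); WM=9
i=15 t=11 v=2: → [11,13),[10,12); WM=13; [9,11) fires=2 [10,12) fires=31 [11,13) fires=29
i=16 t=16 v=3: → [16,18),[15,17); WM=13

[0,2)=4 [1,3)=3 [3,5)=9 [4,6)=22 [5,7)=26 [6,8)=13 [9,11)=2 [10,12)=31 [11,13)=29 [14,16)=7 [15,17)=10 [16,18)=3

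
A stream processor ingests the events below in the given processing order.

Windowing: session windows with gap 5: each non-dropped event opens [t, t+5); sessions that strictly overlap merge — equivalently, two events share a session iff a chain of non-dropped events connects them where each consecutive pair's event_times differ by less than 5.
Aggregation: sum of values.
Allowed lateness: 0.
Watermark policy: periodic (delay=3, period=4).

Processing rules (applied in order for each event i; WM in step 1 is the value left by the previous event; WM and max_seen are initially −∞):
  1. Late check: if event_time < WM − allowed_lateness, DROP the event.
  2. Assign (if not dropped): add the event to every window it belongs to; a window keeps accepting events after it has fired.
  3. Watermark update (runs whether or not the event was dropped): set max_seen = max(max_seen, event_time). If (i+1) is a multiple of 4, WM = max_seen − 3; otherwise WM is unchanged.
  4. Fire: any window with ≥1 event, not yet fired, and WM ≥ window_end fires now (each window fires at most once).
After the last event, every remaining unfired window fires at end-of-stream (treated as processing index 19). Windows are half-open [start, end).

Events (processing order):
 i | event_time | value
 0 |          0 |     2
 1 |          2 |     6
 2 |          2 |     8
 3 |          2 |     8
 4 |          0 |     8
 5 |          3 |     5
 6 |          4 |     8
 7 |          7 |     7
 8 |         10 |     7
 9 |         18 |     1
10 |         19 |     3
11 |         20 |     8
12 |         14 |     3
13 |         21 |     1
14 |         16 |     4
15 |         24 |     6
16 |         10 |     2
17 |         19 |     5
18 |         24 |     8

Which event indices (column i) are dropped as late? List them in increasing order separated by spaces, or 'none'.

12 14 16 17

i=0 t=0 v=2: → [0,5); WM=−∞
i=1 t=2 v=6: → [0,7); WM=−∞
i=2 t=2 v=8: → [0,7); WM=−∞
i=3 t=2 v=8: → [0,7); WM=-1
i=4 t=0 v=8: → [0,7); WM=-1
i=5 t=3 v=5: → [0,8); WM=-1
i=6 t=4 v=8: → [0,9); WM=-1
i=7 t=7 v=7: → [0,12); WM=4
i=8 t=10 v=7: → [0,15); WM=4
i=9 t=18 v=1: → [18,23); WM=4
i=10 t=19 v=3: → [18,24); WM=4
i=11 t=20 v=8: → [18,25); WM=17
i=12 t=14 v=3: DROP (t<17-0); WM=17
i=13 t=21 v=1: → [18,26); WM=17
i=14 t=16 v=4: DROP (t<17-0); WM=17
i=15 t=24 v=6: → [18,29); WM=21
i=16 t=10 v=2: DROP (t<21-0); WM=21
i=17 t=19 v=5: DROP (t<21-0); WM=21
i=18 t=24 v=8: → [18,29); WM=21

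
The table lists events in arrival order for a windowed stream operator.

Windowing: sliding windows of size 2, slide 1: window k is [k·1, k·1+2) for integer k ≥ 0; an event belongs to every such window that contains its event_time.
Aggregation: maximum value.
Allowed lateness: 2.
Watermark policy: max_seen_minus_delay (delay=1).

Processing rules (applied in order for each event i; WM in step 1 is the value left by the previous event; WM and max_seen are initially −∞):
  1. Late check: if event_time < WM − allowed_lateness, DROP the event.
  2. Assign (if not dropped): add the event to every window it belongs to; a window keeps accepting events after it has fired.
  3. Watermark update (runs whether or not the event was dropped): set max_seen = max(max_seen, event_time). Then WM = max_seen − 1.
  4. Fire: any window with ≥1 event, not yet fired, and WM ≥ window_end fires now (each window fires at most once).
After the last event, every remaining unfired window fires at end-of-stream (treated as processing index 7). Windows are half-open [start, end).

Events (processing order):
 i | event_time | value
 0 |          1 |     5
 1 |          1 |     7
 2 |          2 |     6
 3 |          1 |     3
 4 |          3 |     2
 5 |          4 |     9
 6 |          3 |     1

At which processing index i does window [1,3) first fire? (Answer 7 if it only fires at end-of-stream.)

5

i=0 t=1 v=5: → [1,3),[0,2); WM=0
i=1 t=1 v=7: → [1,3),[0,2); WM=0
i=2 t=2 v=6: → [2,4),[1,3); WM=1
i=3 t=1 v=3: → [1,3),[0,2); WM=1
i=4 t=3 v=2: → [3,5),[2,4); WM=2; [0,2) fires=7
i=5 t=4 v=9: → [4,6),[3,5); WM=3; [1,3) fires=7
i=6 t=3 v=1: → [3,5),[2,4); WM=3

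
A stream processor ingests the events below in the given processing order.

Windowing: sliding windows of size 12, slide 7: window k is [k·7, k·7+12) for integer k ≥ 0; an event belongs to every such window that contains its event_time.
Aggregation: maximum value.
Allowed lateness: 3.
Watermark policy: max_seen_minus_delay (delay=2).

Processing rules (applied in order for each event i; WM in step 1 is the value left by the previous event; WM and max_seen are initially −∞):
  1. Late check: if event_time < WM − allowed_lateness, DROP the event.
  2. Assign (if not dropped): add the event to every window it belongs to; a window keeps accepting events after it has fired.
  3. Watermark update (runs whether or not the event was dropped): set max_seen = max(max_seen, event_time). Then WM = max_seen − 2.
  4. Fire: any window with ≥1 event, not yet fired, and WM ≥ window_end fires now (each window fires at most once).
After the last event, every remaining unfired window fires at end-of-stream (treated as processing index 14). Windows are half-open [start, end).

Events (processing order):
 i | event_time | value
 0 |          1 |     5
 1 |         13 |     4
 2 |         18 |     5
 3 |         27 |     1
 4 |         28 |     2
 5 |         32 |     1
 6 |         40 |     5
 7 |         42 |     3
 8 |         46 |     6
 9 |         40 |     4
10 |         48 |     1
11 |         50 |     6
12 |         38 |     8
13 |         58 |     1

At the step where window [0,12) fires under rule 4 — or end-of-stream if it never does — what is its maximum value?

5

i=0 t=1 v=5: → [0,12); WM=-1
i=1 t=13 v=4: → [7,19); WM=11
i=2 t=18 v=5: → [14,26),[7,19); WM=16; [0,12) fires=5
i=3 t=27 v=1: → [21,33); WM=25; [7,19) fires=5
i=4 t=28 v=2: → [28,40),[21,33); WM=26; [14,26) fires=5
i=5 t=32 v=1: → [28,40),[21,33); WM=30
i=6 t=40 v=5: → [35,47); WM=38; [21,33) fires=2
i=7 t=42 v=3: → [42,54),[35,47); WM=40; [28,40) fires=2
i=8 t=46 v=6: → [42,54),[35,47); WM=44
i=9 t=40 v=4: DROP (t<44-3); WM=44
i=10 t=48 v=1: → [42,54); WM=46
i=11 t=50 v=6: → [49,61),[42,54); WM=48; [35,47) fires=6
i=12 t=38 v=8: DROP (t<48-3); WM=48
i=13 t=58 v=1: → [56,68),[49,61); WM=56; [42,54) fires=6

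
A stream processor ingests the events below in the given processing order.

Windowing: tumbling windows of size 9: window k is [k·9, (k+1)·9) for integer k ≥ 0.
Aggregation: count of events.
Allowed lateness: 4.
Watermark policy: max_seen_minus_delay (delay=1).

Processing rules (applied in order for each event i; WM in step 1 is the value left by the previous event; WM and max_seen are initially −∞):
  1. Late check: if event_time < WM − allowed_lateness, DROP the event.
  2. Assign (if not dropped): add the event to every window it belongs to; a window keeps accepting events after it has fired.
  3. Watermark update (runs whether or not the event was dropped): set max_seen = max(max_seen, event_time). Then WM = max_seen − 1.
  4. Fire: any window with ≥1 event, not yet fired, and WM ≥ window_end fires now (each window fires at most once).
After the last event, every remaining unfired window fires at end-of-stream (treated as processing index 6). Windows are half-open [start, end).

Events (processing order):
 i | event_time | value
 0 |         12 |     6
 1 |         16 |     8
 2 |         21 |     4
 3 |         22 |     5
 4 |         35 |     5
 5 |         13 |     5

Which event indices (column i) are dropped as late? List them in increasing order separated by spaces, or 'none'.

5

i=0 t=12 v=6: → [9,18); WM=11
i=1 t=16 v=8: → [9,18); WM=15
i=2 t=21 v=4: → [18,27); WM=20; [9,18) fires=2
i=3 t=22 v=5: → [18,27); WM=21
i=4 t=35 v=5: → [27,36); WM=34; [18,27) fires=2
i=5 t=13 v=5: DROP (t<34-4); WM=34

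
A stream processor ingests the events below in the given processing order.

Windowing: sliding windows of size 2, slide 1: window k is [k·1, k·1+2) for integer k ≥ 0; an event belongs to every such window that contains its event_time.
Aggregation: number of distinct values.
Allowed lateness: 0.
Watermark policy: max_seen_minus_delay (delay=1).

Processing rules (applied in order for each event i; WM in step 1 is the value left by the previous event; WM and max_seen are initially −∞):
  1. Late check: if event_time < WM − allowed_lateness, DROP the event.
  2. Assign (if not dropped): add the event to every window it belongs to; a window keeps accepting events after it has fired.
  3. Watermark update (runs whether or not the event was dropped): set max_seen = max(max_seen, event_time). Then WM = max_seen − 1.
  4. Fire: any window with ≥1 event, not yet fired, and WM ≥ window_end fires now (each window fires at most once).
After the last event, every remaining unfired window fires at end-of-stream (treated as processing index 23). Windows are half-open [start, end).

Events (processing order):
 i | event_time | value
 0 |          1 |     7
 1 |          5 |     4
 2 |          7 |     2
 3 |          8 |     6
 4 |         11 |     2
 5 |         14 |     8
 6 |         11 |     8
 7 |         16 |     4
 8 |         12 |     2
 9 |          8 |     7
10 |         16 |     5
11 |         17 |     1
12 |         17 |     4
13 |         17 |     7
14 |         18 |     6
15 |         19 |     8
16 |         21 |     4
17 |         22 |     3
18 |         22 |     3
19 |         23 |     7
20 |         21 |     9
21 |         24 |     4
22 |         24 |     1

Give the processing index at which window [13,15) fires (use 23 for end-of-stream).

7

i=0 t=1 v=7: → [1,3),[0,2); WM=0
i=1 t=5 v=4: → [5,7),[4,6); WM=4; [0,2) fires=1 [1,3) fires=1
i=2 t=7 v=2: → [7,9),[6,8); WM=6; [4,6) fires=1
i=3 t=8 v=6: → [8,10),[7,9); WM=7; [5,7) fires=1
i=4 t=11 v=2: → [11,13),[10,12); WM=10; [6,8) fires=1 [7,9) fires=2 [8,10) fires=1
i=5 t=14 v=8: → [14,16),[13,15); WM=13; [10,12) fires=1 [11,13) fires=1
i=6 t=11 v=8: DROP (t<13-0); WM=13
i=7 t=16 v=4: → [16,18),[15,17); WM=15; [13,15) fires=1
i=8 t=12 v=2: DROP (t<15-0); WM=15
i=9 t=8 v=7: DROP (t<15-0); WM=15
i=10 t=16 v=5: → [16,18),[15,17); WM=15
i=11 t=17 v=1: → [17,19),[16,18); WM=16; [14,16) fires=1
i=12 t=17 v=4: → [17,19),[16,18); WM=16
i=13 t=17 v=7: → [17,19),[16,18); WM=16
i=14 t=18 v=6: → [18,20),[17,19); WM=17; [15,17) fires=2
i=15 t=19 v=8: → [19,21),[18,20); WM=18; [16,18) fires=4
i=16 t=21 v=4: → [21,23),[20,22); WM=20; [17,19) fires=4 [18,20) fires=2
i=17 t=22 v=3: → [22,24),[21,23); WM=21; [19,21) fires=1
i=18 t=22 v=3: → [22,24),[21,23); WM=21
i=19 t=23 v=7: → [23,25),[22,24); WM=22; [20,22) fires=1
i=20 t=21 v=9: DROP (t<22-0); WM=22
i=21 t=24 v=4: → [24,26),[23,25); WM=23; [21,23) fires=2
i=22 t=24 v=1: → [24,26),[23,25); WM=23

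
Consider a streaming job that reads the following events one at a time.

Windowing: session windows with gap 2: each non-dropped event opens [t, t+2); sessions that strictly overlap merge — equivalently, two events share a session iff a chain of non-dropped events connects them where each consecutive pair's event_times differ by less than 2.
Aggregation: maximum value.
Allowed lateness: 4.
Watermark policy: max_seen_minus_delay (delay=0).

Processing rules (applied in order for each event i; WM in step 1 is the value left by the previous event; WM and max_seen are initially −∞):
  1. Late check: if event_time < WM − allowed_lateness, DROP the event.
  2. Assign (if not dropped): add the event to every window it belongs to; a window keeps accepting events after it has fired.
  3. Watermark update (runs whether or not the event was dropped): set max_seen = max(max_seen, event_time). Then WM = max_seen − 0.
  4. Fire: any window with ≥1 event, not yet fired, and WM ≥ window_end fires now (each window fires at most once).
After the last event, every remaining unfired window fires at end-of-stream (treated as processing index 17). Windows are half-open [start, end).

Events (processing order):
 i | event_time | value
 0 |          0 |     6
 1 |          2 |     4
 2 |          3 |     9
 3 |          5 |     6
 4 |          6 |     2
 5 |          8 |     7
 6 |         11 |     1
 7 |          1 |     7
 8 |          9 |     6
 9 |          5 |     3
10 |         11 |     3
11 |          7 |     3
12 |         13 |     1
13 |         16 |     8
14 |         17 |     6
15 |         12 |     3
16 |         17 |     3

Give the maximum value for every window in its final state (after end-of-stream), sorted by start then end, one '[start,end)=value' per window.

i=0 t=0 v=6: → [0,2); WM=0
i=1 t=2 v=4: → [2,4); WM=2
i=2 t=3 v=9: → [2,5); WM=3
i=3 t=5 v=6: → [5,7); WM=5
i=4 t=6 v=2: → [5,8); WM=6
i=5 t=8 v=7: → [8,10); WM=8
i=6 t=11 v=1: → [11,13); WM=11
i=7 t=1 v=7: DROP (t<11-4); WM=11
i=8 t=9 v=6: → [8,11); WM=11
i=9 t=5 v=3: DROP (t<11-4); WM=11
i=10 t=11 v=3: → [11,13); WM=11
i=11 t=7 v=3: → [5,11); WM=11
i=12 t=13 v=1: → [13,15); WM=13
i=13 t=16 v=8: → [16,18); WM=16
i=14 t=17 v=6: → [16,19); WM=17
i=15 t=12 v=3: DROP (t<17-4); WM=17
i=16 t=17 v=3: → [16,19); WM=17

[0,2)=6 [2,5)=9 [5,11)=7 [11,13)=3 [13,15)=1 [16,19)=8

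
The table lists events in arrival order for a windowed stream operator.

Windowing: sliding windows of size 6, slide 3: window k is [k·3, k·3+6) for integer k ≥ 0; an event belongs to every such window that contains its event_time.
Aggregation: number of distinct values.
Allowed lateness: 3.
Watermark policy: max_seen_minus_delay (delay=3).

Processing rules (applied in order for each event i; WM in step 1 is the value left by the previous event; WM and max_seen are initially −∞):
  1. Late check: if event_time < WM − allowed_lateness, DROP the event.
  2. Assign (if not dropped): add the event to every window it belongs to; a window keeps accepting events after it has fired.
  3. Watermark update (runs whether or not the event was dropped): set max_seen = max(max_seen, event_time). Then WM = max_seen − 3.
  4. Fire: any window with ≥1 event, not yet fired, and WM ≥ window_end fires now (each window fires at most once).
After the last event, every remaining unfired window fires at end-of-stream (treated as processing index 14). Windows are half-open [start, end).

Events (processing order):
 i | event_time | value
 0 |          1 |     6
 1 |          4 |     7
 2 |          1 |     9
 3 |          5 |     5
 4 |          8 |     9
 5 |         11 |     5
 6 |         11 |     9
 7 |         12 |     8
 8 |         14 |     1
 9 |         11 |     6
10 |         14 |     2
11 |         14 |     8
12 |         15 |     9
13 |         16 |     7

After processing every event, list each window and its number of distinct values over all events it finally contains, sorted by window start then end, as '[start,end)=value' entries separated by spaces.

i=0 t=1 v=6: → [0,6); WM=-2
i=1 t=4 v=7: → [3,9),[0,6); WM=1
i=2 t=1 v=9: → [0,6); WM=1
i=3 t=5 v=5: → [3,9),[0,6); WM=2
i=4 t=8 v=9: → [6,12),[3,9); WM=5
i=5 t=11 v=5: → [9,15),[6,12); WM=8; [0,6) fires=4
i=6 t=11 v=9: → [9,15),[6,12); WM=8
i=7 t=12 v=8: → [12,18),[9,15); WM=9; [3,9) fires=3
i=8 t=14 v=1: → [12,18),[9,15); WM=11
i=9 t=11 v=6: → [9,15),[6,12); WM=11
i=10 t=14 v=2: → [12,18),[9,15); WM=11
i=11 t=14 v=8: → [12,18),[9,15); WM=11
i=12 t=15 v=9: → [15,21),[12,18); WM=12; [6,12) fires=3
i=13 t=16 v=7: → [15,21),[12,18); WM=13

[0,6)=4 [3,9)=3 [6,12)=3 [9,15)=6 [12,18)=5 [15,21)=2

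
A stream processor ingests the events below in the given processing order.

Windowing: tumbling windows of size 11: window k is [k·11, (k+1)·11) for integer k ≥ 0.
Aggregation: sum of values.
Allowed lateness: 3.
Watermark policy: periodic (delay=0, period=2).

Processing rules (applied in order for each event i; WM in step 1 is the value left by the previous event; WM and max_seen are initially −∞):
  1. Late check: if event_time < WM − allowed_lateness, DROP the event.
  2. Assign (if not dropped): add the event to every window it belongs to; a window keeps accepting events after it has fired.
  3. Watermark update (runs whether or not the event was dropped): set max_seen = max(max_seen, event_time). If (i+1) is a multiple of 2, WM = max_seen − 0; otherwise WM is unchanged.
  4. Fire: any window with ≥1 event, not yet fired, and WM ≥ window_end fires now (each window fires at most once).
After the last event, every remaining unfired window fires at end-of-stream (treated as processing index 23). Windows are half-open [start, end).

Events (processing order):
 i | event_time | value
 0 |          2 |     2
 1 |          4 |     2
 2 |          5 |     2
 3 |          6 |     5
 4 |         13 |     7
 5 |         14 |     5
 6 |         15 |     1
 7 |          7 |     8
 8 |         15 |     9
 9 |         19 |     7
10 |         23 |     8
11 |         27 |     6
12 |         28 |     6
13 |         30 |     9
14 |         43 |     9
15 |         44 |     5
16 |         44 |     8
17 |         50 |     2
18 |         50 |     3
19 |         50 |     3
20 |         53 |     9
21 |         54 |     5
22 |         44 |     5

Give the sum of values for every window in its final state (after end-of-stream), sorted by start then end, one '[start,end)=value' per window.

[0,11)=11 [11,22)=29 [22,33)=29 [33,44)=9 [44,55)=35

i=0 t=2 v=2: → [0,11); WM=−∞
i=1 t=4 v=2: → [0,11); WM=4
i=2 t=5 v=2: → [0,11); WM=4
i=3 t=6 v=5: → [0,11); WM=6
i=4 t=13 v=7: → [11,22); WM=6
i=5 t=14 v=5: → [11,22); WM=14; [0,11) fires=11
i=6 t=15 v=1: → [11,22); WM=14
i=7 t=7 v=8: DROP (t<14-3); WM=15
i=8 t=15 v=9: → [11,22); WM=15
i=9 t=19 v=7: → [11,22); WM=19
i=10 t=23 v=8: → [22,33); WM=19
i=11 t=27 v=6: → [22,33); WM=27; [11,22) fires=29
i=12 t=28 v=6: → [22,33); WM=27
i=13 t=30 v=9: → [22,33); WM=30
i=14 t=43 v=9: → [33,44); WM=30
i=15 t=44 v=5: → [44,55); WM=44; [22,33) fires=29 [33,44) fires=9
i=16 t=44 v=8: → [44,55); WM=44
i=17 t=50 v=2: → [44,55); WM=50
i=18 t=50 v=3: → [44,55); WM=50
i=19 t=50 v=3: → [44,55); WM=50
i=20 t=53 v=9: → [44,55); WM=50
i=21 t=54 v=5: → [44,55); WM=54
i=22 t=44 v=5: DROP (t<54-3); WM=54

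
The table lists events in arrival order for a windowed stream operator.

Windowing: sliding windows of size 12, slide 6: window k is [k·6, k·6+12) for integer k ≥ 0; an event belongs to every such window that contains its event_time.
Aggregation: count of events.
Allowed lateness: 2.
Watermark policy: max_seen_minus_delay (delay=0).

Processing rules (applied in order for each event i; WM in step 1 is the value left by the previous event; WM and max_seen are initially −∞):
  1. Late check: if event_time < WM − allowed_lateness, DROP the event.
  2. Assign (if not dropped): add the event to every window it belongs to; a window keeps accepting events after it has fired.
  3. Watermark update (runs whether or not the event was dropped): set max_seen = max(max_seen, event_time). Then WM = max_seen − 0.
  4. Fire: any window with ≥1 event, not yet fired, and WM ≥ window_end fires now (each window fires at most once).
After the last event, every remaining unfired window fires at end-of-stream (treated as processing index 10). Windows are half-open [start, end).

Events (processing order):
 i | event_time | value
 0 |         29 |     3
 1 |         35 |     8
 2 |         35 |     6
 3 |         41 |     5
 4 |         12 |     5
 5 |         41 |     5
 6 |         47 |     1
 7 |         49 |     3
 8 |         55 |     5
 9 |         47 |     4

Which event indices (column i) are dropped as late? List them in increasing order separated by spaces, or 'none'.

4 9

i=0 t=29 v=3: → [24,36),[18,30); WM=29
i=1 t=35 v=8: → [30,42),[24,36); WM=35; [18,30) fires=1
i=2 t=35 v=6: → [30,42),[24,36); WM=35
i=3 t=41 v=5: → [36,48),[30,42); WM=41; [24,36) fires=3
i=4 t=12 v=5: DROP (t<41-2); WM=41
i=5 t=41 v=5: → [36,48),[30,42); WM=41
i=6 t=47 v=1: → [42,54),[36,48); WM=47; [30,42) fires=4
i=7 t=49 v=3: → [48,60),[42,54); WM=49; [36,48) fires=3
i=8 t=55 v=5: → [54,66),[48,60); WM=55; [42,54) fires=2
i=9 t=47 v=4: DROP (t<55-2); WM=55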